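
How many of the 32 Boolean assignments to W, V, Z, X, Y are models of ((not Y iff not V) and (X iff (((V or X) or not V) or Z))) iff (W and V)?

20

Initial set: {(((not Y iff not V) and (X iff (((V or X) or not V) or Z))) iff (W and V))}.
(((not Y iff not V) and (X iff (((V or X) or not V) or Z))) iff (W and V)): β-rule — branch into ((not Y iff not V) and (X iff (((V or X) or not V) or Z))), (W and V)  //  not ((not Y iff not V) and (X iff (((V or X) or not V) or Z))), not (W and V).
  branch 1 (add ((not Y iff not V) and (X iff (((V or X) or not V) or Z))), (W and V)):
    ((not Y iff not V) and (X iff (((V or X) or not V) or Z))): α-rule — add (not Y iff not V), (X iff (((V or X) or not V) or Z)).
    (W and V): α-rule — add W, V.
    (not Y iff not V): β-rule — branch into not Y, not V  //  not not Y, not not V.
      branch 1.1 (add not Y, not V):
        × closes — contains both V and not V.
      branch 1.2 (add not not Y, not not V):
        (X iff (((V or X) or not V) or Z)): β-rule — branch into X, (((V or X) or not V) or Z)  //  not X, not (((V or X) or not V) or Z).
          branch 1.2.1 (add X, (((V or X) or not V) or Z)):
            (((V or X) or not V) or Z): β-rule — branch into ((V or X) or not V)  //  Z.
              branch 1.2.1.1 (add ((V or X) or not V)):
                ((V or X) or not V): β-rule — branch into (V or X)  //  not V.
                  branch 1.2.1.1.1 (add (V or X)):
                    (V or X): β-rule — branch into V  //  X.
                      branch 1.2.1.1.1.1 (add V):
                        ○ open, literals {V=T, W=T, X=T, Y=T}.
                      branch 1.2.1.1.1.2 (add X):
                        ○ open, literals {V=T, W=T, X=T, Y=T}.
                  branch 1.2.1.1.2 (add not V):
                    × closes — contains both V and not V.
              branch 1.2.1.2 (add Z):
                ○ open, literals {V=T, W=T, X=T, Y=T, Z=T}.
          branch 1.2.2 (add not X, not (((V or X) or not V) or Z)):
            not (((V or X) or not V) or Z): α-rule — add not ((V or X) or not V), not Z.
            not ((V or X) or not V): α-rule — add not (V or X), not not V.
            not (V or X): α-rule — add not V, not X.
            × closes — contains both V and not V.
  branch 2 (add not ((not Y iff not V) and (X iff (((V or X) or not V) or Z))), not (W and V)):
    not ((not Y iff not V) and (X iff (((V or X) or not V) or Z))): β-rule — branch into not (not Y iff not V)  //  not (X iff (((V or X) or not V) or Z)).
      branch 2.1 (add not (not Y iff not V)):
        not (W and V): β-rule — branch into not W  //  not V.
          branch 2.1.1 (add not W):
            not (not Y iff not V): β-rule — branch into not Y, not not V  //  not not Y, not V.
              branch 2.1.1.1 (add not Y, not not V):
                ○ open, literals {V=T, W=F, Y=F}.
              branch 2.1.1.2 (add not not Y, not V):
                ○ open, literals {V=F, W=F, Y=T}.
          branch 2.1.2 (add not V):
            not (not Y iff not V): β-rule — branch into not Y, not not V  //  not not Y, not V.
              branch 2.1.2.1 (add not Y, not not V):
                × closes — contains both V and not V.
              branch 2.1.2.2 (add not not Y, not V):
                ○ open, literals {V=F, Y=T}.
      branch 2.2 (add not (X iff (((V or X) or not V) or Z))):
        not (W and V): β-rule — branch into not W  //  not V.
          branch 2.2.1 (add not W):
            not (X iff (((V or X) or not V) or Z)): β-rule — branch into X, not (((V or X) or not V) or Z)  //  not X, (((V or X) or not V) or Z).
              branch 2.2.1.1 (add X, not (((V or X) or not V) or Z)):
                not (((V or X) or not V) or Z): α-rule — add not ((V or X) or not V), not Z.
                not ((V or X) or not V): α-rule — add not (V or X), not not V.
                not (V or X): α-rule — add not V, not X.
                × closes — contains both V and not V.
              branch 2.2.1.2 (add not X, (((V or X) or not V) or Z)):
                (((V or X) or not V) or Z): β-rule — branch into ((V or X) or not V)  //  Z.
                  branch 2.2.1.2.1 (add ((V or X) or not V)):
                    ((V or X) or not V): β-rule — branch into (V or X)  //  not V.
                      branch 2.2.1.2.1.1 (add (V or X)):
                        (V or X): β-rule — branch into V  //  X.
                          branch 2.2.1.2.1.1.1 (add V):
                            ○ open, literals {V=T, W=F, X=F}.
                          branch 2.2.1.2.1.1.2 (add X):
                            × closes — contains both X and not X.
                      branch 2.2.1.2.1.2 (add not V):
                        ○ open, literals {V=F, W=F, X=F}.
                  branch 2.2.1.2.2 (add Z):
                    ○ open, literals {W=F, X=F, Z=T}.
          branch 2.2.2 (add not V):
            not (X iff (((V or X) or not V) or Z)): β-rule — branch into X, not (((V or X) or not V) or Z)  //  not X, (((V or X) or not V) or Z).
              branch 2.2.2.1 (add X, not (((V or X) or not V) or Z)):
                not (((V or X) or not V) or Z): α-rule — add not ((V or X) or not V), not Z.
                not ((V or X) or not V): α-rule — add not (V or X), not not V.
                × closes — contains both V and not V.
              branch 2.2.2.2 (add not X, (((V or X) or not V) or Z)):
                (((V or X) or not V) or Z): β-rule — branch into ((V or X) or not V)  //  Z.
                  branch 2.2.2.2.1 (add ((V or X) or not V)):
                    ((V or X) or not V): β-rule — branch into (V or X)  //  not V.
                      branch 2.2.2.2.1.1 (add (V or X)):
                        (V or X): β-rule — branch into V  //  X.
                          branch 2.2.2.2.1.1.1 (add V):
                            × closes — contains both V and not V.
                          branch 2.2.2.2.1.1.2 (add X):
                            × closes — contains both X and not X.
                      branch 2.2.2.2.1.2 (add not V):
                        ○ open, literals {V=F, X=F}.
                  branch 2.2.2.2.2 (add Z):
                    ○ open, literals {V=F, X=F, Z=T}.
9 branches closed, 11 open.
Each open branch fixes some atoms; the unmentioned ones are free. Counting distinct full assignments: branch {V=T, W=T, X=T, Y=T} (Z) contributes 2 new; branch {V=T, W=T, X=T, Y=T} (Z) contributes 0 new; branch {V=T, W=T, X=T, Y=T, Z=T} (none free) contributes 0 new; branch {V=T, W=F, Y=F} (Z, X) contributes 4 new; branch {V=F, W=F, Y=T} (Z, X) contributes 4 new; branch {V=F, Y=T} (W, Z, X) contributes 4 new; branch {V=T, W=F, X=F} (Z, Y) contributes 2 new; branch {V=F, W=F, X=F} (Z, Y) contributes 2 new; branch {W=F, X=F, Z=T} (V, Y) contributes 0 new; branch {V=F, X=F} (W, Z, Y) contributes 2 new; branch {V=F, X=F, Z=T} (W, Y) contributes 0 new. Total: 20.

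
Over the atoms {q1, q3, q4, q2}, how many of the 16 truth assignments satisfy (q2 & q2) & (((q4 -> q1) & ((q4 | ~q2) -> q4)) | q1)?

Initial set: {((q2 & q2) & (((q4 -> q1) & ((q4 | ~q2) -> q4)) | q1))}.
((q2 & q2) & (((q4 -> q1) & ((q4 | ~q2) -> q4)) | q1)): α-rule — add (q2 & q2), (((q4 -> q1) & ((q4 | ~q2) -> q4)) | q1).
(q2 & q2): α-rule — add q2, q2.
(((q4 -> q1) & ((q4 | ~q2) -> q4)) | q1): β-rule — branch into ((q4 -> q1) & ((q4 | ~q2) -> q4))  //  q1.
  branch 1 (add ((q4 -> q1) & ((q4 | ~q2) -> q4))):
    ((q4 -> q1) & ((q4 | ~q2) -> q4)): α-rule — add (q4 -> q1), ((q4 | ~q2) -> q4).
    (q4 -> q1): β-rule — branch into ~q4  //  q1.
      branch 1.1 (add ~q4):
        ((q4 | ~q2) -> q4): β-rule — branch into ~(q4 | ~q2)  //  q4.
          branch 1.1.1 (add ~(q4 | ~q2)):
            ~(q4 | ~q2): α-rule — add ~q4, ~~q2.
            ○ open, literals {q2=true, q4=false}.
          branch 1.1.2 (add q4):
            × closes — contains both q4 and ~q4.
      branch 1.2 (add q1):
        ((q4 | ~q2) -> q4): β-rule — branch into ~(q4 | ~q2)  //  q4.
          branch 1.2.1 (add ~(q4 | ~q2)):
            ~(q4 | ~q2): α-rule — add ~q4, ~~q2.
            ○ open, literals {q1=true, q2=true, q4=false}.
          branch 1.2.2 (add q4):
            ○ open, literals {q1=true, q2=true, q4=true}.
  branch 2 (add q1):
    ○ open, literals {q1=true, q2=true}.
1 branch closed, 4 open.
Each open branch fixes some atoms; the unmentioned ones are free. Counting distinct full assignments: branch {q2=true, q4=false} (q1, q3) contributes 4 new; branch {q1=true, q2=true, q4=false} (q3) contributes 0 new; branch {q1=true, q2=true, q4=true} (q3) contributes 2 new; branch {q1=true, q2=true} (q3, q4) contributes 0 new. Total: 6.

6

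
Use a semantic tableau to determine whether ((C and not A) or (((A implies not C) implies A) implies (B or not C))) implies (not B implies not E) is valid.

Not valid

Assume the negation and expand:
Initial set: {not (((C and not A) or (((A implies not C) implies A) implies (B or not C))) implies (not B implies not E))}.
not (((C and not A) or (((A implies not C) implies A) implies (B or not C))) implies (not B implies not E)): α-rule — add ((C and not A) or (((A implies not C) implies A) implies (B or not C))), not (not B implies not E).
not (not B implies not E): α-rule — add not B, not not E.
((C and not A) or (((A implies not C) implies A) implies (B or not C))): β-rule — branch into (C and not A)  //  (((A implies not C) implies A) implies (B or not C)).
  branch 1 (add (C and not A)):
    (C and not A): α-rule — add C, not A.
    ○ open, literals {A=0, B=0, C=1, E=1}.
  branch 2 (add (((A implies not C) implies A) implies (B or not C))):
    (((A implies not C) implies A) implies (B or not C)): β-rule — branch into not ((A implies not C) implies A)  //  (B or not C).
      branch 2.1 (add not ((A implies not C) implies A)):
        not ((A implies not C) implies A): α-rule — add (A implies not C), not A.
        (A implies not C): β-rule — branch into not A  //  not C.
          branch 2.1.1 (add not A):
            ○ open, literals {A=0, B=0, E=1}.
          branch 2.1.2 (add not C):
            ○ open, literals {A=0, B=0, C=0, E=1}.
      branch 2.2 (add (B or not C)):
        (B or not C): β-rule — branch into B  //  not C.
          branch 2.2.1 (add B):
            × closes — contains both B and not B.
          branch 2.2.2 (add not C):
            ○ open, literals {B=0, C=0, E=1}.
1 branch closed, 4 open.
An open branch gives a countermodel: A=0, B=0, C=1, E=1 (unmentioned atoms arbitrary); under it the original formula is false.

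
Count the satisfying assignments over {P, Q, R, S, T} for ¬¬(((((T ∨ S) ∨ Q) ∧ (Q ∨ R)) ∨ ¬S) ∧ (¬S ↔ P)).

Initial set: {¬¬(((((T ∨ S) ∨ Q) ∧ (Q ∨ R)) ∨ ¬S) ∧ (¬S ↔ P))}.
¬¬(((((T ∨ S) ∨ Q) ∧ (Q ∨ R)) ∨ ¬S) ∧ (¬S ↔ P)): drop double negation, giving (((((T ∨ S) ∨ Q) ∧ (Q ∨ R)) ∨ ¬S) ∧ (¬S ↔ P)).
(((((T ∨ S) ∨ Q) ∧ (Q ∨ R)) ∨ ¬S) ∧ (¬S ↔ P)): α-rule — add ((((T ∨ S) ∨ Q) ∧ (Q ∨ R)) ∨ ¬S), (¬S ↔ P).
((((T ∨ S) ∨ Q) ∧ (Q ∨ R)) ∨ ¬S): β-rule — branch into (((T ∨ S) ∨ Q) ∧ (Q ∨ R))  //  ¬S.
  branch 1 (add (((T ∨ S) ∨ Q) ∧ (Q ∨ R))):
    (((T ∨ S) ∨ Q) ∧ (Q ∨ R)): α-rule — add ((T ∨ S) ∨ Q), (Q ∨ R).
    (¬S ↔ P): β-rule — branch into ¬S, P  //  ¬¬S, ¬P.
      branch 1.1 (add ¬S, P):
        ((T ∨ S) ∨ Q): β-rule — branch into (T ∨ S)  //  Q.
          branch 1.1.1 (add (T ∨ S)):
            (Q ∨ R): β-rule — branch into Q  //  R.
              branch 1.1.1.1 (add Q):
                (T ∨ S): β-rule — branch into T  //  S.
                  branch 1.1.1.1.1 (add T):
                    ○ open, literals {P=true, Q=true, S=false, T=true}.
                  branch 1.1.1.1.2 (add S):
                    × closes — contains both S and ¬S.
              branch 1.1.1.2 (add R):
                (T ∨ S): β-rule — branch into T  //  S.
                  branch 1.1.1.2.1 (add T):
                    ○ open, literals {P=true, R=true, S=false, T=true}.
                  branch 1.1.1.2.2 (add S):
                    × closes — contains both S and ¬S.
          branch 1.1.2 (add Q):
            (Q ∨ R): β-rule — branch into Q  //  R.
              branch 1.1.2.1 (add Q):
                ○ open, literals {P=true, Q=true, S=false}.
              branch 1.1.2.2 (add R):
                ○ open, literals {P=true, Q=true, R=true, S=false}.
      branch 1.2 (add ¬¬S, ¬P):
        ((T ∨ S) ∨ Q): β-rule — branch into (T ∨ S)  //  Q.
          branch 1.2.1 (add (T ∨ S)):
            (Q ∨ R): β-rule — branch into Q  //  R.
              branch 1.2.1.1 (add Q):
                (T ∨ S): β-rule — branch into T  //  S.
                  branch 1.2.1.1.1 (add T):
                    ○ open, literals {P=false, Q=true, S=true, T=true}.
                  branch 1.2.1.1.2 (add S):
                    ○ open, literals {P=false, Q=true, S=true}.
              branch 1.2.1.2 (add R):
                (T ∨ S): β-rule — branch into T  //  S.
                  branch 1.2.1.2.1 (add T):
                    ○ open, literals {P=false, R=true, S=true, T=true}.
                  branch 1.2.1.2.2 (add S):
                    ○ open, literals {P=false, R=true, S=true}.
          branch 1.2.2 (add Q):
            (Q ∨ R): β-rule — branch into Q  //  R.
              branch 1.2.2.1 (add Q):
                ○ open, literals {P=false, Q=true, S=true}.
              branch 1.2.2.2 (add R):
                ○ open, literals {P=false, Q=true, R=true, S=true}.
  branch 2 (add ¬S):
    (¬S ↔ P): β-rule — branch into ¬S, P  //  ¬¬S, ¬P.
      branch 2.1 (add ¬S, P):
        ○ open, literals {P=true, S=false}.
      branch 2.2 (add ¬¬S, ¬P):
        × closes — contains both S and ¬S.
3 branches closed, 11 open.
Each open branch fixes some atoms; the unmentioned ones are free. Counting distinct full assignments: branch {P=true, Q=true, S=false, T=true} (R) contributes 2 new; branch {P=true, R=true, S=false, T=true} (Q) contributes 1 new; branch {P=true, Q=true, S=false} (R, T) contributes 2 new; branch {P=true, Q=true, R=true, S=false} (T) contributes 0 new; branch {P=false, Q=true, S=true, T=true} (R) contributes 2 new; branch {P=false, Q=true, S=true} (R, T) contributes 2 new; branch {P=false, R=true, S=true, T=true} (Q) contributes 1 new; branch {P=false, R=true, S=true} (Q, T) contributes 1 new; branch {P=false, Q=true, S=true} (R, T) contributes 0 new; branch {P=false, Q=true, R=true, S=true} (T) contributes 0 new; branch {P=true, S=false} (Q, R, T) contributes 3 new. Total: 14.

14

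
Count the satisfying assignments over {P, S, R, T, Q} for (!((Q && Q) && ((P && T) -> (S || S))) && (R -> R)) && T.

Initial set: {((!((Q && Q) && ((P && T) -> (S || S))) && (R -> R)) && T)}.
((!((Q && Q) && ((P && T) -> (S || S))) && (R -> R)) && T): α-rule — add (!((Q && Q) && ((P && T) -> (S || S))) && (R -> R)), T.
(!((Q && Q) && ((P && T) -> (S || S))) && (R -> R)): α-rule — add !((Q && Q) && ((P && T) -> (S || S))), (R -> R).
!((Q && Q) && ((P && T) -> (S || S))): β-rule — branch into !(Q && Q)  //  !((P && T) -> (S || S)).
  branch 1 (add !(Q && Q)):
    (R -> R): β-rule — branch into !R  //  R.
      branch 1.1 (add !R):
        !(Q && Q): β-rule — branch into !Q  //  !Q.
          branch 1.1.1 (add !Q):
            ○ open, literals {Q=false, R=false, T=true}.
          branch 1.1.2 (add !Q):
            ○ open, literals {Q=false, R=false, T=true}.
      branch 1.2 (add R):
        !(Q && Q): β-rule — branch into !Q  //  !Q.
          branch 1.2.1 (add !Q):
            ○ open, literals {Q=false, R=true, T=true}.
          branch 1.2.2 (add !Q):
            ○ open, literals {Q=false, R=true, T=true}.
  branch 2 (add !((P && T) -> (S || S))):
    !((P && T) -> (S || S)): α-rule — add (P && T), !(S || S).
    (P && T): α-rule — add P, T.
    !(S || S): α-rule — add !S, !S.
    (R -> R): β-rule — branch into !R  //  R.
      branch 2.1 (add !R):
        ○ open, literals {P=true, R=false, S=false, T=true}.
      branch 2.2 (add R):
        ○ open, literals {P=true, R=true, S=false, T=true}.
0 branches closed, 6 open.
Each open branch fixes some atoms; the unmentioned ones are free. Counting distinct full assignments: branch {Q=false, R=false, T=true} (P, S) contributes 4 new; branch {Q=false, R=false, T=true} (P, S) contributes 0 new; branch {Q=false, R=true, T=true} (P, S) contributes 4 new; branch {Q=false, R=true, T=true} (P, S) contributes 0 new; branch {P=true, R=false, S=false, T=true} (Q) contributes 1 new; branch {P=true, R=true, S=false, T=true} (Q) contributes 1 new. Total: 10.

10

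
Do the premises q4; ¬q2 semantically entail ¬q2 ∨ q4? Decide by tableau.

Yes

Initial set: {q4; ¬q2; ¬(¬q2 ∨ q4)}.
¬(¬q2 ∨ q4): α-rule — add ¬¬q2, ¬q4.
× closes — contains both q2 and ¬q2.
All 1 branch closes.
Every branch closed, so the premises entail the conclusion.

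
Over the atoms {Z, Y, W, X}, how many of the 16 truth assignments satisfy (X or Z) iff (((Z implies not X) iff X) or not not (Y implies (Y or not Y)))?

12

Initial set: {T ((X or Z) iff (((Z implies not X) iff X) or not not (Y implies (Y or not Y))))}.
T ((X or Z) iff (((Z implies not X) iff X) or not not (Y implies (Y or not Y)))): β-rule — branch into T (X or Z), T (((Z implies not X) iff X) or not not (Y implies (Y or not Y)))  //  F (X or Z), F (((Z implies not X) iff X) or not not (Y implies (Y or not Y))).
  branch 1 (add T (X or Z), T (((Z implies not X) iff X) or not not (Y implies (Y or not Y)))):
    T (X or Z): β-rule — branch into T X  //  T Z.
      branch 1.1 (add T X):
        T (((Z implies not X) iff X) or not not (Y implies (Y or not Y))): β-rule — branch into T ((Z implies not X) iff X)  //  T not not (Y implies (Y or not Y)).
          branch 1.1.1 (add T ((Z implies not X) iff X)):
            T ((Z implies not X) iff X): β-rule — branch into T (Z implies not X), T X  //  F (Z implies not X), F X.
              branch 1.1.1.1 (add T (Z implies not X), T X):
                T (Z implies not X): β-rule — branch into F Z  //  T not X.
                  branch 1.1.1.1.1 (add F Z):
                    ○ open, literals {X=true, Z=false}.
                  branch 1.1.1.1.2 (add T not X):
                    × closes — contains both X and not X.
              branch 1.1.1.2 (add F (Z implies not X), F X):
                × closes — contains both X and not X.
          branch 1.1.2 (add T not not (Y implies (Y or not Y))):
            T not not (Y implies (Y or not Y)): drop double negation, giving T (Y implies (Y or not Y)).
            T (Y implies (Y or not Y)): β-rule — branch into F Y  //  T (Y or not Y).
              branch 1.1.2.1 (add F Y):
                ○ open, literals {X=true, Y=false}.
              branch 1.1.2.2 (add T (Y or not Y)):
                T (Y or not Y): β-rule — branch into T Y  //  T not Y.
                  branch 1.1.2.2.1 (add T Y):
                    ○ open, literals {X=true, Y=true}.
                  branch 1.1.2.2.2 (add T not Y):
                    ○ open, literals {X=true, Y=false}.
      branch 1.2 (add T Z):
        T (((Z implies not X) iff X) or not not (Y implies (Y or not Y))): β-rule — branch into T ((Z implies not X) iff X)  //  T not not (Y implies (Y or not Y)).
          branch 1.2.1 (add T ((Z implies not X) iff X)):
            T ((Z implies not X) iff X): β-rule — branch into T (Z implies not X), T X  //  F (Z implies not X), F X.
              branch 1.2.1.1 (add T (Z implies not X), T X):
                T (Z implies not X): β-rule — branch into F Z  //  T not X.
                  branch 1.2.1.1.1 (add F Z):
                    × closes — contains both Z and not Z.
                  branch 1.2.1.1.2 (add T not X):
                    × closes — contains both X and not X.
              branch 1.2.1.2 (add F (Z implies not X), F X):
                F (Z implies not X): α-rule — add T Z, F not X.
                × closes — contains both X and not X.
          branch 1.2.2 (add T not not (Y implies (Y or not Y))):
            T not not (Y implies (Y or not Y)): drop double negation, giving T (Y implies (Y or not Y)).
            T (Y implies (Y or not Y)): β-rule — branch into F Y  //  T (Y or not Y).
              branch 1.2.2.1 (add F Y):
                ○ open, literals {Y=false, Z=true}.
              branch 1.2.2.2 (add T (Y or not Y)):
                T (Y or not Y): β-rule — branch into T Y  //  T not Y.
                  branch 1.2.2.2.1 (add T Y):
                    ○ open, literals {Y=true, Z=true}.
                  branch 1.2.2.2.2 (add T not Y):
                    ○ open, literals {Y=false, Z=true}.
  branch 2 (add F (X or Z), F (((Z implies not X) iff X) or not not (Y implies (Y or not Y)))):
    F (X or Z): α-rule — add F X, F Z.
    F (((Z implies not X) iff X) or not not (Y implies (Y or not Y))): α-rule — add F ((Z implies not X) iff X), F not not (Y implies (Y or not Y)).
    F not not (Y implies (Y or not Y)): drop double negation, giving F (Y implies (Y or not Y)).
    F (Y implies (Y or not Y)): α-rule — add T Y, F (Y or not Y).
    F (Y or not Y): α-rule — add F Y, F not Y.
    × closes — contains both Y and not Y.
6 branches closed, 7 open.
Each open branch fixes some atoms; the unmentioned ones are free. Counting distinct full assignments: branch {X=true, Z=false} (Y, W) contributes 4 new; branch {X=true, Y=false} (Z, W) contributes 2 new; branch {X=true, Y=true} (Z, W) contributes 2 new; branch {X=true, Y=false} (Z, W) contributes 0 new; branch {Y=false, Z=true} (W, X) contributes 2 new; branch {Y=true, Z=true} (W, X) contributes 2 new; branch {Y=false, Z=true} (W, X) contributes 0 new. Total: 12.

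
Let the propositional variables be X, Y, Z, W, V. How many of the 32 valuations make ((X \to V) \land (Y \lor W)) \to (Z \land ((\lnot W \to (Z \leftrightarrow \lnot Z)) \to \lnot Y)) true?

Initial set: {(((X \to V) \land (Y \lor W)) \to (Z \land ((\lnot W \to (Z \leftrightarrow \lnot Z)) \to \lnot Y)))}.
(((X \to V) \land (Y \lor W)) \to (Z \land ((\lnot W \to (Z \leftrightarrow \lnot Z)) \to \lnot Y))): β-rule — branch into \lnot ((X \to V) \land (Y \lor W))  //  (Z \land ((\lnot W \to (Z \leftrightarrow \lnot Z)) \to \lnot Y)).
  branch 1 (add \lnot ((X \to V) \land (Y \lor W))):
    \lnot ((X \to V) \land (Y \lor W)): β-rule — branch into \lnot (X \to V)  //  \lnot (Y \lor W).
      branch 1.1 (add \lnot (X \to V)):
        \lnot (X \to V): α-rule — add X, \lnot V.
        ○ open, literals {V=F, X=T}.
      branch 1.2 (add \lnot (Y \lor W)):
        \lnot (Y \lor W): α-rule — add \lnot Y, \lnot W.
        ○ open, literals {W=F, Y=F}.
  branch 2 (add (Z \land ((\lnot W \to (Z \leftrightarrow \lnot Z)) \to \lnot Y))):
    (Z \land ((\lnot W \to (Z \leftrightarrow \lnot Z)) \to \lnot Y)): α-rule — add Z, ((\lnot W \to (Z \leftrightarrow \lnot Z)) \to \lnot Y).
    ((\lnot W \to (Z \leftrightarrow \lnot Z)) \to \lnot Y): β-rule — branch into \lnot (\lnot W \to (Z \leftrightarrow \lnot Z))  //  \lnot Y.
      branch 2.1 (add \lnot (\lnot W \to (Z \leftrightarrow \lnot Z))):
        \lnot (\lnot W \to (Z \leftrightarrow \lnot Z)): α-rule — add \lnot W, \lnot (Z \leftrightarrow \lnot Z).
        \lnot (Z \leftrightarrow \lnot Z): β-rule — branch into Z, \lnot \lnot Z  //  \lnot Z, \lnot Z.
          branch 2.1.1 (add Z, \lnot \lnot Z):
            ○ open, literals {W=F, Z=T}.
          branch 2.1.2 (add \lnot Z, \lnot Z):
            × closes — contains both Z and \lnot Z.
      branch 2.2 (add \lnot Y):
        ○ open, literals {Y=F, Z=T}.
1 branch closed, 4 open.
Each open branch fixes some atoms; the unmentioned ones are free. Counting distinct full assignments: branch {V=F, X=T} (Y, Z, W) contributes 8 new; branch {W=F, Y=F} (X, Z, V) contributes 6 new; branch {W=F, Z=T} (X, Y, V) contributes 3 new; branch {Y=F, Z=T} (X, W, V) contributes 3 new. Total: 20.

20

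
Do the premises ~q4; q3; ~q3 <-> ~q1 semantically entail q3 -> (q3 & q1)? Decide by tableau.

Yes

Initial set: {~q4; q3; (~q3 <-> ~q1); ~(q3 -> (q3 & q1))}.
~(q3 -> (q3 & q1)): α-rule — add q3, ~(q3 & q1).
(~q3 <-> ~q1): β-rule — branch into ~q3, ~q1  //  ~~q3, ~~q1.
  branch 1 (add ~q3, ~q1):
    × closes — contains both q3 and ~q3.
  branch 2 (add ~~q3, ~~q1):
    ~(q3 & q1): β-rule — branch into ~q3  //  ~q1.
      branch 2.1 (add ~q3):
        × closes — contains both q3 and ~q3.
      branch 2.2 (add ~q1):
        × closes — contains both q1 and ~q1.
All 3 branches close.
Every branch closed, so the premises entail the conclusion.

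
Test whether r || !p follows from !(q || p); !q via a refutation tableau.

Yes

Initial set: {T !(q || p); T !q; F (r || !p)}.
T !(q || p): α-rule — add F q, F p.
F (r || !p): α-rule — add F r, F !p.
× closes — contains both p and !p.
All 1 branch closes.
Every branch closed, so the premises entail the conclusion.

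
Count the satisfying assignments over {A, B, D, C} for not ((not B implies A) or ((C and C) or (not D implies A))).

1

Initial set: {not ((not B implies A) or ((C and C) or (not D implies A)))}.
not ((not B implies A) or ((C and C) or (not D implies A))): α-rule — add not (not B implies A), not ((C and C) or (not D implies A)).
not (not B implies A): α-rule — add not B, not A.
not ((C and C) or (not D implies A)): α-rule — add not (C and C), not (not D implies A).
not (not D implies A): α-rule — add not D, not A.
not (C and C): β-rule — branch into not C  //  not C.
  branch 1 (add not C):
    ○ open, literals {A=false, B=false, C=false, D=false}.
  branch 2 (add not C):
    ○ open, literals {A=false, B=false, C=false, D=false}.
0 branches closed, 2 open.
Each open branch fixes some atoms; the unmentioned ones are free. Counting distinct full assignments: branch {A=false, B=false, C=false, D=false} (none free) contributes 1 new; branch {A=false, B=false, C=false, D=false} (none free) contributes 0 new. Total: 1.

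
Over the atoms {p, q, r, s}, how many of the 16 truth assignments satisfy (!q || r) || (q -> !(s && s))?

Initial set: {T ((!q || r) || (q -> !(s && s)))}.
T ((!q || r) || (q -> !(s && s))): β-rule — branch into T (!q || r)  //  T (q -> !(s && s)).
  branch 1 (add T (!q || r)):
    T (!q || r): β-rule — branch into T !q  //  T r.
      branch 1.1 (add T !q):
        ○ open, literals {q=0}.
      branch 1.2 (add T r):
        ○ open, literals {r=1}.
  branch 2 (add T (q -> !(s && s))):
    T (q -> !(s && s)): β-rule — branch into F q  //  T !(s && s).
      branch 2.1 (add F q):
        ○ open, literals {q=0}.
      branch 2.2 (add T !(s && s)):
        T !(s && s): β-rule — branch into F s  //  F s.
          branch 2.2.1 (add F s):
            ○ open, literals {s=0}.
          branch 2.2.2 (add F s):
            ○ open, literals {s=0}.
0 branches closed, 5 open.
Each open branch fixes some atoms; the unmentioned ones are free. Counting distinct full assignments: branch {q=0} (p, r, s) contributes 8 new; branch {r=1} (p, q, s) contributes 4 new; branch {q=0} (p, r, s) contributes 0 new; branch {s=0} (p, q, r) contributes 2 new; branch {s=0} (p, q, r) contributes 0 new. Total: 14.

14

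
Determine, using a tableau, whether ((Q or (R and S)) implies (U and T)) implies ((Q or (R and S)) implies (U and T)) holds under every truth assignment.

Valid

Assume the negation and expand:
Initial set: {not (((Q or (R and S)) implies (U and T)) implies ((Q or (R and S)) implies (U and T)))}.
not (((Q or (R and S)) implies (U and T)) implies ((Q or (R and S)) implies (U and T))): α-rule — add ((Q or (R and S)) implies (U and T)), not ((Q or (R and S)) implies (U and T)).
not ((Q or (R and S)) implies (U and T)): α-rule — add (Q or (R and S)), not (U and T).
((Q or (R and S)) implies (U and T)): β-rule — branch into not (Q or (R and S))  //  (U and T).
  branch 1 (add not (Q or (R and S))):
    not (Q or (R and S)): α-rule — add not Q, not (R and S).
    (Q or (R and S)): β-rule — branch into Q  //  (R and S).
      branch 1.1 (add Q):
        × closes — contains both Q and not Q.
      branch 1.2 (add (R and S)):
        (R and S): α-rule — add R, S.
        not (U and T): β-rule — branch into not U  //  not T.
          branch 1.2.1 (add not U):
            not (R and S): β-rule — branch into not R  //  not S.
              branch 1.2.1.1 (add not R):
                × closes — contains both R and not R.
              branch 1.2.1.2 (add not S):
                × closes — contains both S and not S.
          branch 1.2.2 (add not T):
            not (R and S): β-rule — branch into not R  //  not S.
              branch 1.2.2.1 (add not R):
                × closes — contains both R and not R.
              branch 1.2.2.2 (add not S):
                × closes — contains both S and not S.
  branch 2 (add (U and T)):
    (U and T): α-rule — add U, T.
    (Q or (R and S)): β-rule — branch into Q  //  (R and S).
      branch 2.1 (add Q):
        not (U and T): β-rule — branch into not U  //  not T.
          branch 2.1.1 (add not U):
            × closes — contains both U and not U.
          branch 2.1.2 (add not T):
            × closes — contains both T and not T.
      branch 2.2 (add (R and S)):
        (R and S): α-rule — add R, S.
        not (U and T): β-rule — branch into not U  //  not T.
          branch 2.2.1 (add not U):
            × closes — contains both U and not U.
          branch 2.2.2 (add not T):
            × closes — contains both T and not T.
All 9 branches close.
Every branch closed, so the negation is unsatisfiable and the formula is valid.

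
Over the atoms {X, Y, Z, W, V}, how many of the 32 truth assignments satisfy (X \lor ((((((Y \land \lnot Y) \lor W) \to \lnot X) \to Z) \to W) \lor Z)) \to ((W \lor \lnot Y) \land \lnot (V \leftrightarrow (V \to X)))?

18

Initial set: {((X \lor ((((((Y \land \lnot Y) \lor W) \to \lnot X) \to Z) \to W) \lor Z)) \to ((W \lor \lnot Y) \land \lnot (V \leftrightarrow (V \to X))))}.
((X \lor ((((((Y \land \lnot Y) \lor W) \to \lnot X) \to Z) \to W) \lor Z)) \to ((W \lor \lnot Y) \land \lnot (V \leftrightarrow (V \to X)))): β-rule — branch into \lnot (X \lor ((((((Y \land \lnot Y) \lor W) \to \lnot X) \to Z) \to W) \lor Z))  //  ((W \lor \lnot Y) \land \lnot (V \leftrightarrow (V \to X))).
  branch 1 (add \lnot (X \lor ((((((Y \land \lnot Y) \lor W) \to \lnot X) \to Z) \to W) \lor Z))):
    \lnot (X \lor ((((((Y \land \lnot Y) \lor W) \to \lnot X) \to Z) \to W) \lor Z)): α-rule — add \lnot X, \lnot ((((((Y \land \lnot Y) \lor W) \to \lnot X) \to Z) \to W) \lor Z).
    \lnot ((((((Y \land \lnot Y) \lor W) \to \lnot X) \to Z) \to W) \lor Z): α-rule — add \lnot (((((Y \land \lnot Y) \lor W) \to \lnot X) \to Z) \to W), \lnot Z.
    \lnot (((((Y \land \lnot Y) \lor W) \to \lnot X) \to Z) \to W): α-rule — add ((((Y \land \lnot Y) \lor W) \to \lnot X) \to Z), \lnot W.
    ((((Y \land \lnot Y) \lor W) \to \lnot X) \to Z): β-rule — branch into \lnot (((Y \land \lnot Y) \lor W) \to \lnot X)  //  Z.
      branch 1.1 (add \lnot (((Y \land \lnot Y) \lor W) \to \lnot X)):
        \lnot (((Y \land \lnot Y) \lor W) \to \lnot X): α-rule — add ((Y \land \lnot Y) \lor W), \lnot \lnot X.
        × closes — contains both X and \lnot X.
      branch 1.2 (add Z):
        × closes — contains both Z and \lnot Z.
  branch 2 (add ((W \lor \lnot Y) \land \lnot (V \leftrightarrow (V \to X)))):
    ((W \lor \lnot Y) \land \lnot (V \leftrightarrow (V \to X))): α-rule — add (W \lor \lnot Y), \lnot (V \leftrightarrow (V \to X)).
    (W \lor \lnot Y): β-rule — branch into W  //  \lnot Y.
      branch 2.1 (add W):
        \lnot (V \leftrightarrow (V \to X)): β-rule — branch into V, \lnot (V \to X)  //  \lnot V, (V \to X).
          branch 2.1.1 (add V, \lnot (V \to X)):
            \lnot (V \to X): α-rule — add V, \lnot X.
            ○ open, literals {V=T, W=T, X=F}.
          branch 2.1.2 (add \lnot V, (V \to X)):
            (V \to X): β-rule — branch into \lnot V  //  X.
              branch 2.1.2.1 (add \lnot V):
                ○ open, literals {V=F, W=T}.
              branch 2.1.2.2 (add X):
                ○ open, literals {V=F, W=T, X=T}.
      branch 2.2 (add \lnot Y):
        \lnot (V \leftrightarrow (V \to X)): β-rule — branch into V, \lnot (V \to X)  //  \lnot V, (V \to X).
          branch 2.2.1 (add V, \lnot (V \to X)):
            \lnot (V \to X): α-rule — add V, \lnot X.
            ○ open, literals {V=T, X=F, Y=F}.
          branch 2.2.2 (add \lnot V, (V \to X)):
            (V \to X): β-rule — branch into \lnot V  //  X.
              branch 2.2.2.1 (add \lnot V):
                ○ open, literals {V=F, Y=F}.
              branch 2.2.2.2 (add X):
                ○ open, literals {V=F, X=T, Y=F}.
2 branches closed, 6 open.
Each open branch fixes some atoms; the unmentioned ones are free. Counting distinct full assignments: branch {V=T, W=T, X=F} (Y, Z) contributes 4 new; branch {V=F, W=T} (X, Y, Z) contributes 8 new; branch {V=F, W=T, X=T} (Y, Z) contributes 0 new; branch {V=T, X=F, Y=F} (Z, W) contributes 2 new; branch {V=F, Y=F} (X, Z, W) contributes 4 new; branch {V=F, X=T, Y=F} (Z, W) contributes 0 new. Total: 18.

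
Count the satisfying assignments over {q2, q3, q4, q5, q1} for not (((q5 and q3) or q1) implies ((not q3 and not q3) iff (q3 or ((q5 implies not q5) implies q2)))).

Initial set: {T not (((q5 and q3) or q1) implies ((not q3 and not q3) iff (q3 or ((q5 implies not q5) implies q2))))}.
T not (((q5 and q3) or q1) implies ((not q3 and not q3) iff (q3 or ((q5 implies not q5) implies q2)))): α-rule — add T ((q5 and q3) or q1), F ((not q3 and not q3) iff (q3 or ((q5 implies not q5) implies q2))).
T ((q5 and q3) or q1): β-rule — branch into T (q5 and q3)  //  T q1.
  branch 1 (add T (q5 and q3)):
    T (q5 and q3): α-rule — add T q5, T q3.
    F ((not q3 and not q3) iff (q3 or ((q5 implies not q5) implies q2))): β-rule — branch into T (not q3 and not q3), F (q3 or ((q5 implies not q5) implies q2))  //  F (not q3 and not q3), T (q3 or ((q5 implies not q5) implies q2)).
      branch 1.1 (add T (not q3 and not q3), F (q3 or ((q5 implies not q5) implies q2))):
        T (not q3 and not q3): α-rule — add T not q3, T not q3.
        × closes — contains both q3 and not q3.
      branch 1.2 (add F (not q3 and not q3), T (q3 or ((q5 implies not q5) implies q2))):
        F (not q3 and not q3): β-rule — branch into F not q3  //  F not q3.
          branch 1.2.1 (add F not q3):
            T (q3 or ((q5 implies not q5) implies q2)): β-rule — branch into T q3  //  T ((q5 implies not q5) implies q2).
              branch 1.2.1.1 (add T q3):
                ○ open, literals {q3=1, q5=1}.
              branch 1.2.1.2 (add T ((q5 implies not q5) implies q2)):
                T ((q5 implies not q5) implies q2): β-rule — branch into F (q5 implies not q5)  //  T q2.
                  branch 1.2.1.2.1 (add F (q5 implies not q5)):
                    F (q5 implies not q5): α-rule — add T q5, F not q5.
                    ○ open, literals {q3=1, q5=1}.
                  branch 1.2.1.2.2 (add T q2):
                    ○ open, literals {q2=1, q3=1, q5=1}.
          branch 1.2.2 (add F not q3):
            T (q3 or ((q5 implies not q5) implies q2)): β-rule — branch into T q3  //  T ((q5 implies not q5) implies q2).
              branch 1.2.2.1 (add T q3):
                ○ open, literals {q3=1, q5=1}.
              branch 1.2.2.2 (add T ((q5 implies not q5) implies q2)):
                T ((q5 implies not q5) implies q2): β-rule — branch into F (q5 implies not q5)  //  T q2.
                  branch 1.2.2.2.1 (add F (q5 implies not q5)):
                    F (q5 implies not q5): α-rule — add T q5, F not q5.
                    ○ open, literals {q3=1, q5=1}.
                  branch 1.2.2.2.2 (add T q2):
                    ○ open, literals {q2=1, q3=1, q5=1}.
  branch 2 (add T q1):
    F ((not q3 and not q3) iff (q3 or ((q5 implies not q5) implies q2))): β-rule — branch into T (not q3 and not q3), F (q3 or ((q5 implies not q5) implies q2))  //  F (not q3 and not q3), T (q3 or ((q5 implies not q5) implies q2)).
      branch 2.1 (add T (not q3 and not q3), F (q3 or ((q5 implies not q5) implies q2))):
        T (not q3 and not q3): α-rule — add T not q3, T not q3.
        F (q3 or ((q5 implies not q5) implies q2)): α-rule — add F q3, F ((q5 implies not q5) implies q2).
        F ((q5 implies not q5) implies q2): α-rule — add T (q5 implies not q5), F q2.
        T (q5 implies not q5): β-rule — branch into F q5  //  T not q5.
          branch 2.1.1 (add F q5):
            ○ open, literals {q1=1, q2=0, q3=0, q5=0}.
          branch 2.1.2 (add T not q5):
            ○ open, literals {q1=1, q2=0, q3=0, q5=0}.
      branch 2.2 (add F (not q3 and not q3), T (q3 or ((q5 implies not q5) implies q2))):
        F (not q3 and not q3): β-rule — branch into F not q3  //  F not q3.
          branch 2.2.1 (add F not q3):
            T (q3 or ((q5 implies not q5) implies q2)): β-rule — branch into T q3  //  T ((q5 implies not q5) implies q2).
              branch 2.2.1.1 (add T q3):
                ○ open, literals {q1=1, q3=1}.
              branch 2.2.1.2 (add T ((q5 implies not q5) implies q2)):
                T ((q5 implies not q5) implies q2): β-rule — branch into F (q5 implies not q5)  //  T q2.
                  branch 2.2.1.2.1 (add F (q5 implies not q5)):
                    F (q5 implies not q5): α-rule — add T q5, F not q5.
                    ○ open, literals {q1=1, q3=1, q5=1}.
                  branch 2.2.1.2.2 (add T q2):
                    ○ open, literals {q1=1, q2=1, q3=1}.
          branch 2.2.2 (add F not q3):
            T (q3 or ((q5 implies not q5) implies q2)): β-rule — branch into T q3  //  T ((q5 implies not q5) implies q2).
              branch 2.2.2.1 (add T q3):
                ○ open, literals {q1=1, q3=1}.
              branch 2.2.2.2 (add T ((q5 implies not q5) implies q2)):
                T ((q5 implies not q5) implies q2): β-rule — branch into F (q5 implies not q5)  //  T q2.
                  branch 2.2.2.2.1 (add F (q5 implies not q5)):
                    F (q5 implies not q5): α-rule — add T q5, F not q5.
                    ○ open, literals {q1=1, q3=1, q5=1}.
                  branch 2.2.2.2.2 (add T q2):
                    ○ open, literals {q1=1, q2=1, q3=1}.
1 branch closed, 14 open.
Each open branch fixes some atoms; the unmentioned ones are free. Counting distinct full assignments: branch {q3=1, q5=1} (q2, q4, q1) contributes 8 new; branch {q3=1, q5=1} (q2, q4, q1) contributes 0 new; branch {q2=1, q3=1, q5=1} (q4, q1) contributes 0 new; branch {q3=1, q5=1} (q2, q4, q1) contributes 0 new; branch {q3=1, q5=1} (q2, q4, q1) contributes 0 new; branch {q2=1, q3=1, q5=1} (q4, q1) contributes 0 new; branch {q1=1, q2=0, q3=0, q5=0} (q4) contributes 2 new; branch {q1=1, q2=0, q3=0, q5=0} (q4) contributes 0 new; branch {q1=1, q3=1} (q2, q4, q5) contributes 4 new; branch {q1=1, q3=1, q5=1} (q2, q4) contributes 0 new; branch {q1=1, q2=1, q3=1} (q4, q5) contributes 0 new; branch {q1=1, q3=1} (q2, q4, q5) contributes 0 new; branch {q1=1, q3=1, q5=1} (q2, q4) contributes 0 new; branch {q1=1, q2=1, q3=1} (q4, q5) contributes 0 new. Total: 14.

14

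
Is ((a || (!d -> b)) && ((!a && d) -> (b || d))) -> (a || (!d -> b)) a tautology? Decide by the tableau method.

Assume the negation and expand:
Initial set: {F (((a || (!d -> b)) && ((!a && d) -> (b || d))) -> (a || (!d -> b)))}.
F (((a || (!d -> b)) && ((!a && d) -> (b || d))) -> (a || (!d -> b))): α-rule — add T ((a || (!d -> b)) && ((!a && d) -> (b || d))), F (a || (!d -> b)).
T ((a || (!d -> b)) && ((!a && d) -> (b || d))): α-rule — add T (a || (!d -> b)), T ((!a && d) -> (b || d)).
F (a || (!d -> b)): α-rule — add F a, F (!d -> b).
F (!d -> b): α-rule — add T !d, F b.
T (a || (!d -> b)): β-rule — branch into T a  //  T (!d -> b).
  branch 1 (add T a):
    × closes — contains both a and !a.
  branch 2 (add T (!d -> b)):
    T ((!a && d) -> (b || d)): β-rule — branch into F (!a && d)  //  T (b || d).
      branch 2.1 (add F (!a && d)):
        T (!d -> b): β-rule — branch into F !d  //  T b.
          branch 2.1.1 (add F !d):
            × closes — contains both d and !d.
          branch 2.1.2 (add T b):
            × closes — contains both b and !b.
      branch 2.2 (add T (b || d)):
        T (!d -> b): β-rule — branch into F !d  //  T b.
          branch 2.2.1 (add F !d):
            × closes — contains both d and !d.
          branch 2.2.2 (add T b):
            × closes — contains both b and !b.
All 5 branches close.
Every branch closed, so the negation is unsatisfiable and the formula is valid.

Valid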